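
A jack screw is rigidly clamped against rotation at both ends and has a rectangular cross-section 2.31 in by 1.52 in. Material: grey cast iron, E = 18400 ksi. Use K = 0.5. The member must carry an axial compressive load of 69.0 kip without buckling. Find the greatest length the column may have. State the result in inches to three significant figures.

L_max ≈ 84.4 in

Buckling occurs about the weak axis: I_min = h·b³/12 with b = 1.52 in (the shorter side).
I_min = 2.31×1.52³/12 = 0.6760 in⁴
At the buckling limit P_cr = P = 6.900×10^4 lb
From P_cr = π²EI/(K·L)²:  L = (1/K)·√(π²EI/P_cr) = (1/0.5)·√(π²×1.84×10^7×0.6760/6.900×10^4)
L = 84.4 in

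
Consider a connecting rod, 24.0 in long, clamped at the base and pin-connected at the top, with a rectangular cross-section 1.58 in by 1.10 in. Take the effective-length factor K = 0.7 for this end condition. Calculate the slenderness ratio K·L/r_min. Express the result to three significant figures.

Buckling occurs about the weak axis: I_min = h·b³/12 with b = 1.10 in (the shorter side).
I_min = 1.58×1.10³/12 = 0.1752 in⁴
A = 1.738 in²;  r_min = √(I/A) = √(0.1752/1.738) = 0.3175 in
L_e = K·L = 0.7 × 24.0 = 16.80 in
λ = L_e / r_min = 16.800 / 0.3175 = 52.9

λ ≈ 52.9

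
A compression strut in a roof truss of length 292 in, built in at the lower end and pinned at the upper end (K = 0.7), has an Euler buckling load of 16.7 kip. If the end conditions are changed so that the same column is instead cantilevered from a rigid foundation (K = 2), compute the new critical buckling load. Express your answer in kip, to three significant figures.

P_cr ≈ 2.05 kip

P_cr ∝ 1/K², so P_cr,new = P_cr,old × (K_old/K_new)² = 16.7 × (0.7/2)²
= 16.7 × 0.1225 = 2.05 kip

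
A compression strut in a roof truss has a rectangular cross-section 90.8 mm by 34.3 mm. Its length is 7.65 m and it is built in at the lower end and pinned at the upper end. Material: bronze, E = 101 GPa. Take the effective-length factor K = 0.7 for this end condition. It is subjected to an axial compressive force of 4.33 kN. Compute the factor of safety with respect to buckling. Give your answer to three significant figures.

n ≈ 2.45

Buckling occurs about the weak axis: I_min = h·b³/12 with b = 34.3 mm (the shorter side).
I_min = 90.8×34.3³/12 = 3.053×10^5 mm⁴
I = 3.053×10^5 mm⁴ = 3.053×10^-7 m⁴
Effective length L_e = K·L = 0.7 × 7.65 = 5.355 m
P_cr = π²EI / L_e² = π² × 101×10⁹ × 3.053×10^-7 / 5.355² = 1.061×10^4 N
Factor of safety n = P_cr / P = 10.614 / 4.33 = 2.45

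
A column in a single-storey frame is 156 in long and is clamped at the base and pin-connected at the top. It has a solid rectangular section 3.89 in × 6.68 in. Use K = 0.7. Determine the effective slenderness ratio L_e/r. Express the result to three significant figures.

Buckling occurs about the weak axis: I_min = h·b³/12 with b = 3.89 in (the shorter side).
I_min = 6.68×3.89³/12 = 32.77 in⁴
A = 25.99 in²;  r_min = √(I/A) = √(32.77/25.99) = 1.123 in
L_e = K·L = 0.7 × 156 = 109.2 in
λ = L_e / r_min = 109.20 / 1.123 = 97.2

λ ≈ 97.2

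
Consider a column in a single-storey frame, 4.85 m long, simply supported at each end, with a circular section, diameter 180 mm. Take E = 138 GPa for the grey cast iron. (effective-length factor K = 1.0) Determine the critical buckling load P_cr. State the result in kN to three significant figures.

P_cr ≈ 2980 kN

I = πd⁴/64 = π×180⁴/64 = 5.153×10^7 mm⁴
I = 5.153×10^7 mm⁴ = 5.153×10^-5 m⁴
Effective length L_e = K·L = 1 × 4.85 = 4.850 m
P_cr = π²EI / L_e² = π² × 138×10⁹ × 5.153×10^-5 / 4.850² = 2.984×10^6 N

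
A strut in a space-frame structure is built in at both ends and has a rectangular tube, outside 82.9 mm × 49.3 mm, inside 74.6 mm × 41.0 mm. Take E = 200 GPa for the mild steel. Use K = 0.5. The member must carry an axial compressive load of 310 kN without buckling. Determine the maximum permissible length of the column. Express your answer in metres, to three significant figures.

Weak-axis I_min = (h_o·b_o³ − h_i·b_i³)/12 with b_o = 49.3, b_i = 41.00 mm (shorter outer/inner sides).
I_min = (82.9×49.3³ − 74.60×41.00³)/12 = 3.993×10^5 mm⁴
I = 3.993×10^-7 m⁴
At the buckling limit P_cr = P = 3.100×10^5 N
From P_cr = π²EI/(K·L)²:  L = (1/K)·√(π²EI/P_cr) = (1/0.5)·√(π²×2.00×10^11×3.993×10^-7/3.100×10^5)
L = 3.19 m

L_max ≈ 3.19 m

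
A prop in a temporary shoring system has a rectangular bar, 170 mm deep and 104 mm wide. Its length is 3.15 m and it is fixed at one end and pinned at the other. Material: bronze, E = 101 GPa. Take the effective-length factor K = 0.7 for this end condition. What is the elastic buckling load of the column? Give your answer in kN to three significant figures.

Buckling occurs about the weak axis: I_min = h·b³/12 with b = 104 mm (the shorter side).
I_min = 170×104³/12 = 1.594×10^7 mm⁴
I = 1.594×10^7 mm⁴ = 1.594×10^-5 m⁴
Effective length L_e = K·L = 0.7 × 3.15 = 2.205 m
P_cr = π²EI / L_e² = π² × 101×10⁹ × 1.594×10^-5 / 2.205² = 3.267×10^6 N

P_cr ≈ 3270 kN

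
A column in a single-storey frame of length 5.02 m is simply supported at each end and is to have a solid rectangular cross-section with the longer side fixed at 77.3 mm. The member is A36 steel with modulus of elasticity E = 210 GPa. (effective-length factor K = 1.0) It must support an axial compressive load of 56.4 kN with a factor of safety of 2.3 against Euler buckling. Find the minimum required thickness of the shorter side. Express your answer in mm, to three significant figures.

Required P_cr = n·P = 2.3 × 56.4 = 129.7 kN
L_e = K·L = 1 × 5.02 = 5.020 m
Required I = P_cr·L_e²/(π²E) = 1.297×10^5 × 5.020² / (π² × 2.10×10^11) = 1.577×10^-6 m⁴
I_req = 1.577×10^6 mm⁴
Rectangle, weak axis: I_min = h·b³/12 with h = 77.3 mm fixed  ⇒  b = (12I/h)^(1/3) = 62.6 mm

b ≈ 62.6 mm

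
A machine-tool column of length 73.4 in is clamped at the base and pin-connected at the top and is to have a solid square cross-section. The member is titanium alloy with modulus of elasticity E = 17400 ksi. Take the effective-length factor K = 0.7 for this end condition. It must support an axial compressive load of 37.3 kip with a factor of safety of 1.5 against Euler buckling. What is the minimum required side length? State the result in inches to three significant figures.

Required P_cr = n·P = 1.5 × 37.3 = 55.95 kip
L_e = K·L = 0.7 × 73.4 = 51.38 in
Required I = P_cr·L_e²/(π²E) = 5.595×10^4 × 51.38² / (π² × 1.74×10^7) = 0.8601 in⁴
Solid square: I = a⁴/12  ⇒  a = (12I)^(1/4) = (12×0.8601)^(1/4) = 1.79 in

a ≈ 1.79 in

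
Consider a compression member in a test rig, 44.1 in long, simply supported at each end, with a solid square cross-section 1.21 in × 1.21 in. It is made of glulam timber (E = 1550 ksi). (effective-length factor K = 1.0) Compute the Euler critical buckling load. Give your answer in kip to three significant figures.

P_cr ≈ 1.41 kip

I = a⁴/12 = 1.21⁴/12 = 0.1786 in⁴
Effective length L_e = K·L = 1 × 44.1 = 44.10 in
P_cr = π²EI / L_e² = π² × 1550×10³ × 0.1786 / 44.10² = 1.405×10^3 lb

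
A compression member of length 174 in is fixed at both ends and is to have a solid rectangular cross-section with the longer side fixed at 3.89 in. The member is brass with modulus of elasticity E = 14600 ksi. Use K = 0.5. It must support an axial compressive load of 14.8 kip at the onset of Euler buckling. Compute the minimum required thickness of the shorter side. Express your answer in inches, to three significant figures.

L_e = K·L = 0.5 × 174 = 87.00 in
Required I = P_cr·L_e²/(π²E) = 1.480×10^4 × 87.00² / (π² × 1.46×10^7) = 0.7774 in⁴
Rectangle, weak axis: I_min = h·b³/12 with h = 3.89 in fixed  ⇒  b = (12I/h)^(1/3) = 1.34 in

b ≈ 1.34 in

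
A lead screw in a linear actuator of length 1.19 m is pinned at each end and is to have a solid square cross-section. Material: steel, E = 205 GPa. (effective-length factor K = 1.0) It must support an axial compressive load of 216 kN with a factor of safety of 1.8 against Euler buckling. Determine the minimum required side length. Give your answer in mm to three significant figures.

Required P_cr = n·P = 1.8 × 216 = 388.8 kN
L_e = K·L = 1 × 1.19 = 1.190 m
Required I = P_cr·L_e²/(π²E) = 3.888×10^5 × 1.190² / (π² × 2.05×10^11) = 2.721×10^-7 m⁴
I_req = 2.721×10^5 mm⁴
Solid square: I = a⁴/12  ⇒  a = (12I)^(1/4) = (12×2.721×10^5)^(1/4) = 42.5 mm

a ≈ 42.5 mm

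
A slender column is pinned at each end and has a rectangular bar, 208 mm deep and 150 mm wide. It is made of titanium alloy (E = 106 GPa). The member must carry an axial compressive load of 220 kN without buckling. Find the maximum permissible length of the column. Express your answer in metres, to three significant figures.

Buckling occurs about the weak axis: I_min = h·b³/12 with b = 150 mm (the shorter side).
I_min = 208×150³/12 = 5.850×10^7 mm⁴
I = 5.850×10^-5 m⁴
At the buckling limit P_cr = P = 2.200×10^5 N
From P_cr = π²EI/(K·L)²:  L = (1/K)·√(π²EI/P_cr) = (1/1)·√(π²×1.06×10^11×5.850×10^-5/2.200×10^5)
L = 16.7 m

L_max ≈ 16.7 m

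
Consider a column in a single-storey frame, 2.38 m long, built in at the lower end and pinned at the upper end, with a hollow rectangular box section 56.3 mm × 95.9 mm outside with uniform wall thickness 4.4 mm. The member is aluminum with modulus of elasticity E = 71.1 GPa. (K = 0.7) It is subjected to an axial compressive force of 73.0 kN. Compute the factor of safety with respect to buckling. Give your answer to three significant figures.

Inner dimensions: h_i = 95.9 − 2×4.4 = 87.10 mm, b_i = 56.3 − 2×4.4 = 47.50 mm
Weak-axis I_min = (h_o·b_o³ − h_i·b_i³)/12 with b_o = 56.3, b_i = 47.50 mm (shorter outer/inner sides).
I_min = (95.9×56.3³ − 87.10×47.50³)/12 = 6.483×10^5 mm⁴
I = 6.483×10^5 mm⁴ = 6.483×10^-7 m⁴
Effective length L_e = K·L = 0.7 × 2.38 = 1.666 m
P_cr = π²EI / L_e² = π² × 71.1×10⁹ × 6.483×10^-7 / 1.666² = 1.639×10^5 N
Factor of safety n = P_cr / P = 163.89 / 73.0 = 2.25

n ≈ 2.25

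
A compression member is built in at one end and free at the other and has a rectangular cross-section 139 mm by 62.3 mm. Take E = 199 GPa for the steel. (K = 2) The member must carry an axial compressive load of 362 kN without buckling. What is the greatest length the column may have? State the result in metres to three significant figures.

L_max ≈ 1.95 m

Buckling occurs about the weak axis: I_min = h·b³/12 with b = 62.3 mm (the shorter side).
I_min = 139×62.3³/12 = 2.801×10^6 mm⁴
I = 2.801×10^-6 m⁴
At the buckling limit P_cr = P = 3.620×10^5 N
From P_cr = π²EI/(K·L)²:  L = (1/K)·√(π²EI/P_cr) = (1/2)·√(π²×1.99×10^11×2.801×10^-6/3.620×10^5)
L = 1.95 m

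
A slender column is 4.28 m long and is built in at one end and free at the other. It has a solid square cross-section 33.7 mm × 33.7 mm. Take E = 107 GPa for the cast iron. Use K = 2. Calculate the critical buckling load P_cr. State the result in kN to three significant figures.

P_cr ≈ 1.55 kN

I = a⁴/12 = 33.7⁴/12 = 1.075×10^5 mm⁴
I = 1.075×10^5 mm⁴ = 1.075×10^-7 m⁴
Effective length L_e = K·L = 2 × 4.28 = 8.560 m
P_cr = π²EI / L_e² = π² × 107×10⁹ × 1.075×10^-7 / 8.560² = 1.549×10^3 N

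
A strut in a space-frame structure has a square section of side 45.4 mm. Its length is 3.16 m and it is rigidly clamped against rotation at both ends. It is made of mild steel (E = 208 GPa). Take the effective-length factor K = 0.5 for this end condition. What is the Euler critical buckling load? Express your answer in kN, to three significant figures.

P_cr ≈ 291 kN

I = a⁴/12 = 45.4⁴/12 = 3.540×10^5 mm⁴
I = 3.540×10^5 mm⁴ = 3.540×10^-7 m⁴
Effective length L_e = K·L = 0.5 × 3.16 = 1.580 m
P_cr = π²EI / L_e² = π² × 208×10⁹ × 3.540×10^-7 / 1.580² = 2.911×10^5 N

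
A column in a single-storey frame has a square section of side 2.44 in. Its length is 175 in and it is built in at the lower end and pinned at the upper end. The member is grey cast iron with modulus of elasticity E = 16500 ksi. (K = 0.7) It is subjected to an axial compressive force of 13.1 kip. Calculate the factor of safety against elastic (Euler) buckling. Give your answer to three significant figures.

I = a⁴/12 = 2.44⁴/12 = 2.954 in⁴
Effective length L_e = K·L = 0.7 × 175 = 122.5 in
P_cr = π²EI / L_e² = π² × 16500×10³ × 2.954 / 122.5² = 3.205×10^4 lb
Factor of safety n = P_cr / P = 32.055 / 13.1 = 2.45

n ≈ 2.45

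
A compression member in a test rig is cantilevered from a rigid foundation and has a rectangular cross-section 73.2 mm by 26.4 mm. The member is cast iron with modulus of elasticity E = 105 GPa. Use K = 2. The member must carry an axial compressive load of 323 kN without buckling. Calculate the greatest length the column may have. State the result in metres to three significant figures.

L_max ≈ 0.300 m

Buckling occurs about the weak axis: I_min = h·b³/12 with b = 26.4 mm (the shorter side).
I_min = 73.2×26.4³/12 = 1.122×10^5 mm⁴
I = 1.122×10^-7 m⁴
At the buckling limit P_cr = P = 3.230×10^5 N
From P_cr = π²EI/(K·L)²:  L = (1/K)·√(π²EI/P_cr) = (1/2)·√(π²×1.05×10^11×1.122×10^-7/3.230×10^5)
L = 0.300 m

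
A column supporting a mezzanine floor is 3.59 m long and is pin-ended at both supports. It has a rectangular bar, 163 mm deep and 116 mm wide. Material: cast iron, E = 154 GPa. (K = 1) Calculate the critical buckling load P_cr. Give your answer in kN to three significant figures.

Buckling occurs about the weak axis: I_min = h·b³/12 with b = 116 mm (the shorter side).
I_min = 163×116³/12 = 2.120×10^7 mm⁴
I = 2.120×10^7 mm⁴ = 2.120×10^-5 m⁴
Effective length L_e = K·L = 1 × 3.59 = 3.590 m
P_cr = π²EI / L_e² = π² × 154×10⁹ × 2.120×10^-5 / 3.590² = 2.500×10^6 N

P_cr ≈ 2500 kN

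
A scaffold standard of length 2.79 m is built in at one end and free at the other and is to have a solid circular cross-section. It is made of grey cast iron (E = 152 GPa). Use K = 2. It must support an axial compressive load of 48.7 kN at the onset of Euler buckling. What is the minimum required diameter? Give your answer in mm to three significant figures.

L_e = K·L = 2 × 2.79 = 5.580 m
Required I = P_cr·L_e²/(π²E) = 4.870×10^4 × 5.580² / (π² × 1.52×10^11) = 1.011×10^-6 m⁴
I_req = 1.011×10^6 mm⁴
Solid circle: I = πd⁴/64  ⇒  d = (64I/π)^(1/4) = (64×1.011×10^6/π)^(1/4) = 67.4 mm

d ≈ 67.4 mm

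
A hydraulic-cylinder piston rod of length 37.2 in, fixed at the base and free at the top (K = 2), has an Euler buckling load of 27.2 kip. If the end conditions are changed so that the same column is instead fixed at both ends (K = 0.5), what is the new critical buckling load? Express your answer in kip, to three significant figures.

P_cr ≈ 435 kip

P_cr ∝ 1/K², so P_cr,new = P_cr,old × (K_old/K_new)² = 27.2 × (2/0.5)²
= 27.2 × 16.00 = 435 kip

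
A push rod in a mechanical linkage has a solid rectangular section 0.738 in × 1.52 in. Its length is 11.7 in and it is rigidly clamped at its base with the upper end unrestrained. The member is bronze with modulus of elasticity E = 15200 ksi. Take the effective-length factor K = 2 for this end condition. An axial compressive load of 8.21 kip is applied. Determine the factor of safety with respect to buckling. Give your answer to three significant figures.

n ≈ 1.70

Buckling occurs about the weak axis: I_min = h·b³/12 with b = 0.738 in (the shorter side).
I_min = 1.52×0.738³/12 = 5.091×10^-2 in⁴
Effective length L_e = K·L = 2 × 11.7 = 23.40 in
P_cr = π²EI / L_e² = π² × 15200×10³ × 5.091×10^-2 / 23.40² = 1.395×10^4 lb
Factor of safety n = P_cr / P = 13.949 / 8.21 = 1.70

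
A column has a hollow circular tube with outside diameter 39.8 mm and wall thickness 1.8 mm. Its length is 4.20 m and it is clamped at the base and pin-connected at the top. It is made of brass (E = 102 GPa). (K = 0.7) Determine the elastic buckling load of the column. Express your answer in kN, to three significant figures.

Inner diameter d_i = 39.8 − 2×1.8 = 36.20 mm
I = π(d_o⁴ − d_i⁴)/64 = π(39.8⁴ − 36.20⁴)/64 = 3.887×10^4 mm⁴
I = 3.887×10^4 mm⁴ = 3.887×10^-8 m⁴
Effective length L_e = K·L = 0.7 × 4.20 = 2.940 m
P_cr = π²EI / L_e² = π² × 102×10⁹ × 3.887×10^-8 / 2.940² = 4.528×10^3 N

P_cr ≈ 4.53 kN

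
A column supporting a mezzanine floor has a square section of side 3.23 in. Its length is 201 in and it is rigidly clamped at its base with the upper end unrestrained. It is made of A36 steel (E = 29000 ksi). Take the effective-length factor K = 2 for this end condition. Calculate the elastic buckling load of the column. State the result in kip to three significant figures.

I = a⁴/12 = 3.23⁴/12 = 9.070 in⁴
Effective length L_e = K·L = 2 × 201 = 402.0 in
P_cr = π²EI / L_e² = π² × 29000×10³ × 9.070 / 402.0² = 1.606×10^4 lb

P_cr ≈ 16.1 kip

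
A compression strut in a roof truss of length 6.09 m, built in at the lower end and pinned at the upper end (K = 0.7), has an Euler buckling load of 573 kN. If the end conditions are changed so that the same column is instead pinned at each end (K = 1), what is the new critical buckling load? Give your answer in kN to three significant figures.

P_cr ≈ 281 kN

P_cr ∝ 1/K², so P_cr,new = P_cr,old × (K_old/K_new)² = 573 × (0.7/1)²
= 573 × 0.4900 = 281 kN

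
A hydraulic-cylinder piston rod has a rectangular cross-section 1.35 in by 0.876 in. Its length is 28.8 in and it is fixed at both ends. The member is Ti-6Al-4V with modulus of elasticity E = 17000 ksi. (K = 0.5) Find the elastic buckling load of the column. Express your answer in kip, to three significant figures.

Buckling occurs about the weak axis: I_min = h·b³/12 with b = 0.876 in (the shorter side).
I_min = 1.35×0.876³/12 = 7.562×10^-2 in⁴
Effective length L_e = K·L = 0.5 × 28.8 = 14.40 in
P_cr = π²EI / L_e² = π² × 17000×10³ × 7.562×10^-2 / 14.40² = 6.119×10^4 lb

P_cr ≈ 61.2 kip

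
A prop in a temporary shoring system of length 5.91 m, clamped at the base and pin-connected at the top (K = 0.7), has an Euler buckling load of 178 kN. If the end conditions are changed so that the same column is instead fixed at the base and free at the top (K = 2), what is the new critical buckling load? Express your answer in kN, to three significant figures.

P_cr ∝ 1/K², so P_cr,new = P_cr,old × (K_old/K_new)² = 178 × (0.7/2)²
= 178 × 0.1225 = 21.8 kN

P_cr ≈ 21.8 kN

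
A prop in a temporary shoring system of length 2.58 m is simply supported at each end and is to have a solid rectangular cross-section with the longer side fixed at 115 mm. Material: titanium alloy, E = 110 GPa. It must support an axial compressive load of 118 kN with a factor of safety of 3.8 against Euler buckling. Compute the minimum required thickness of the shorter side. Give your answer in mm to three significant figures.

b ≈ 66.0 mm

Required P_cr = n·P = 3.8 × 118 = 448.4 kN
L_e = K·L = 1 × 2.58 = 2.580 m
Required I = P_cr·L_e²/(π²E) = 4.484×10^5 × 2.580² / (π² × 1.10×10^11) = 2.749×10^-6 m⁴
I_req = 2.749×10^6 mm⁴
Rectangle, weak axis: I_min = h·b³/12 with h = 115 mm fixed  ⇒  b = (12I/h)^(1/3) = 66.0 mm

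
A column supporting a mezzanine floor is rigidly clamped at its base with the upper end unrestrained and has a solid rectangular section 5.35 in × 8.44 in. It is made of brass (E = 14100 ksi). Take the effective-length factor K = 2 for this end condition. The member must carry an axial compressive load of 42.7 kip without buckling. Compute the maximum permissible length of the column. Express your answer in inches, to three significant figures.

L_max ≈ 296 in

Buckling occurs about the weak axis: I_min = h·b³/12 with b = 5.35 in (the shorter side).
I_min = 8.44×5.35³/12 = 107.7 in⁴
At the buckling limit P_cr = P = 4.270×10^4 lb
From P_cr = π²EI/(K·L)²:  L = (1/K)·√(π²EI/P_cr) = (1/2)·√(π²×1.41×10^7×107.7/4.270×10^4)
L = 296 in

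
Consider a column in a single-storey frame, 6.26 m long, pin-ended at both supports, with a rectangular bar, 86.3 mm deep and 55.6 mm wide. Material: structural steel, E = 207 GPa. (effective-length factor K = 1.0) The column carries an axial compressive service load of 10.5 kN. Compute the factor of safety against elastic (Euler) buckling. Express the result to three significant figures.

n ≈ 6.14

Buckling occurs about the weak axis: I_min = h·b³/12 with b = 55.6 mm (the shorter side).
I_min = 86.3×55.6³/12 = 1.236×10^6 mm⁴
I = 1.236×10^6 mm⁴ = 1.236×10^-6 m⁴
Effective length L_e = K·L = 1 × 6.26 = 6.260 m
P_cr = π²EI / L_e² = π² × 207×10⁹ × 1.236×10^-6 / 6.260² = 6.444×10^4 N
Factor of safety n = P_cr / P = 64.443 / 10.5 = 6.14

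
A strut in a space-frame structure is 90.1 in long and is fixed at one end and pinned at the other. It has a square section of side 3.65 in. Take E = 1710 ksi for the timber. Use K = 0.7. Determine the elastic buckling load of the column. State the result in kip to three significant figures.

I = a⁴/12 = 3.65⁴/12 = 14.79 in⁴
Effective length L_e = K·L = 0.7 × 90.1 = 63.07 in
P_cr = π²EI / L_e² = π² × 1710×10³ × 14.79 / 63.07² = 6.275×10^4 lb

P_cr ≈ 62.8 kip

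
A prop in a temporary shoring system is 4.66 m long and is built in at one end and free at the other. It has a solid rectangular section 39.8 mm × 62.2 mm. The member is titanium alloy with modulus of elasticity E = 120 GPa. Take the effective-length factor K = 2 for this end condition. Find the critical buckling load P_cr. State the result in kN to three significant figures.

Buckling occurs about the weak axis: I_min = h·b³/12 with b = 39.8 mm (the shorter side).
I_min = 62.2×39.8³/12 = 3.268×10^5 mm⁴
I = 3.268×10^5 mm⁴ = 3.268×10^-7 m⁴
Effective length L_e = K·L = 2 × 4.66 = 9.320 m
P_cr = π²EI / L_e² = π² × 120×10⁹ × 3.268×10^-7 / 9.320² = 4.456×10^3 N

P_cr ≈ 4.46 kN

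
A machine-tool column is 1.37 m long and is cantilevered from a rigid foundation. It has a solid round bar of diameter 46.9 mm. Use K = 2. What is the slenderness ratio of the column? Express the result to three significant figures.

I = πd⁴/64 = π×46.9⁴/64 = 2.375×10^5 mm⁴
A = 1.728×10^3 mm²;  r_min = √(I/A) = √(2.375×10^5/1.728×10^3) = 11.72 mm
L_e = K·L = 2 × 1.37 m = 2.740 m = 2740.0 mm
λ = L_e / r_min = 2740.0 / 11.72 = 234

λ ≈ 234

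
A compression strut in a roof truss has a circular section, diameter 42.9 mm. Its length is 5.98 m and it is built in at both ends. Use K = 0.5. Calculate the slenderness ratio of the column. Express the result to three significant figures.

λ ≈ 279

I = πd⁴/64 = π×42.9⁴/64 = 1.663×10^5 mm⁴
A = 1.445×10^3 mm²;  r_min = √(I/A) = √(1.663×10^5/1.445×10^3) = 10.72 mm
L_e = K·L = 0.5 × 5.98 m = 2.990 m = 2990.0 mm
λ = L_e / r_min = 2990.0 / 10.72 = 279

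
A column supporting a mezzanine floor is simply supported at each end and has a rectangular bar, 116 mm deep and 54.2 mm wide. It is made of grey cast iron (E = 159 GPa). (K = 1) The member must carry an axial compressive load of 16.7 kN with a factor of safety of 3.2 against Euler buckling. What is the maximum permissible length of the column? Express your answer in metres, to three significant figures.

L_max ≈ 6.72 m

Buckling occurs about the weak axis: I_min = h·b³/12 with b = 54.2 mm (the shorter side).
I_min = 116×54.2³/12 = 1.539×10^6 mm⁴
I = 1.539×10^-6 m⁴
Required critical load P_cr = n·P = 3.2 × 16.7 = 53.44 kN = 5.344×10^4 N
From P_cr = π²EI/(K·L)²:  L = (1/K)·√(π²EI/P_cr) = (1/1)·√(π²×1.59×10^11×1.539×10^-6/5.344×10^4)
L = 6.72 m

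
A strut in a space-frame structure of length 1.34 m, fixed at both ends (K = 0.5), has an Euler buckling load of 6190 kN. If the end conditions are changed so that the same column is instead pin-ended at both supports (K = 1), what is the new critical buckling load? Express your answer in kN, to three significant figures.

P_cr ∝ 1/K², so P_cr,new = P_cr,old × (K_old/K_new)² = 6190 × (0.5/1)²
= 6190 × 0.2500 = 1550 kN

P_cr ≈ 1550 kN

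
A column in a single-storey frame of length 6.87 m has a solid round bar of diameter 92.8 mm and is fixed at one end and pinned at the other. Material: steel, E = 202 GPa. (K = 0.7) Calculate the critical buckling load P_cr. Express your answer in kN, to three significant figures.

I = πd⁴/64 = π×92.8⁴/64 = 3.641×10^6 mm⁴
I = 3.641×10^6 mm⁴ = 3.641×10^-6 m⁴
Effective length L_e = K·L = 0.7 × 6.87 = 4.809 m
P_cr = π²EI / L_e² = π² × 202×10⁹ × 3.641×10^-6 / 4.809² = 3.138×10^5 N

P_cr ≈ 314 kN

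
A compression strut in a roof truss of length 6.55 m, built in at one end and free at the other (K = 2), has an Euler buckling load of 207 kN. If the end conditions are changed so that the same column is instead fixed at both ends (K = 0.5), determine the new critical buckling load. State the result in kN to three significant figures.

P_cr ∝ 1/K², so P_cr,new = P_cr,old × (K_old/K_new)² = 207 × (2/0.5)²
= 207 × 16.00 = 3310 kN

P_cr ≈ 3310 kN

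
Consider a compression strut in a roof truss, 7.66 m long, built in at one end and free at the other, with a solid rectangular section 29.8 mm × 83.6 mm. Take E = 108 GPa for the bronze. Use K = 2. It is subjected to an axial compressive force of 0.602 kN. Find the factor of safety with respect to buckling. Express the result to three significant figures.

n ≈ 1.39

Buckling occurs about the weak axis: I_min = h·b³/12 with b = 29.8 mm (the shorter side).
I_min = 83.6×29.8³/12 = 1.844×10^5 mm⁴
I = 1.844×10^5 mm⁴ = 1.844×10^-7 m⁴
Effective length L_e = K·L = 2 × 7.66 = 15.32 m
P_cr = π²EI / L_e² = π² × 108×10⁹ × 1.844×10^-7 / 15.32² = 837.3 N
Factor of safety n = P_cr / P = 0.83730 / 0.602 = 1.39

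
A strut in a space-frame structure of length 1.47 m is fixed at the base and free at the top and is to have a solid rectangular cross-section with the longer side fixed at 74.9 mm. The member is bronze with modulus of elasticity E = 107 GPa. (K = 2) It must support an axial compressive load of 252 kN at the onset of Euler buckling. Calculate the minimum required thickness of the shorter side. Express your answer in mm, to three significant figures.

b ≈ 69.1 mm

L_e = K·L = 2 × 1.47 = 2.940 m
Required I = P_cr·L_e²/(π²E) = 2.520×10^5 × 2.940² / (π² × 1.07×10^11) = 2.063×10^-6 m⁴
I_req = 2.063×10^6 mm⁴
Rectangle, weak axis: I_min = h·b³/12 with h = 74.9 mm fixed  ⇒  b = (12I/h)^(1/3) = 69.1 mm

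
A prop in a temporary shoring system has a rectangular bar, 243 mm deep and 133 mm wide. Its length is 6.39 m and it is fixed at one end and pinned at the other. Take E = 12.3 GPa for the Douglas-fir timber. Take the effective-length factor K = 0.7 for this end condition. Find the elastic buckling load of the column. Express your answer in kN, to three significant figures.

Buckling occurs about the weak axis: I_min = h·b³/12 with b = 133 mm (the shorter side).
I_min = 243×133³/12 = 4.764×10^7 mm⁴
I = 4.764×10^7 mm⁴ = 4.764×10^-5 m⁴
Effective length L_e = K·L = 0.7 × 6.39 = 4.473 m
P_cr = π²EI / L_e² = π² × 12.3×10⁹ × 4.764×10^-5 / 4.473² = 2.891×10^5 N

P_cr ≈ 289 kN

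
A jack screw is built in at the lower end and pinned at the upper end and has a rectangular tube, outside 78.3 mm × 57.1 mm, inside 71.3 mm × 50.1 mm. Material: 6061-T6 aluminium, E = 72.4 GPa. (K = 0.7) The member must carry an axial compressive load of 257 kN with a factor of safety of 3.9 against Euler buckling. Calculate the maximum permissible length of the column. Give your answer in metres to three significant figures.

Weak-axis I_min = (h_o·b_o³ − h_i·b_i³)/12 with b_o = 57.1, b_i = 50.10 mm (shorter outer/inner sides).
I_min = (78.3×57.1³ − 71.30×50.10³)/12 = 4.676×10^5 mm⁴
I = 4.676×10^-7 m⁴
Required critical load P_cr = n·P = 3.9 × 257 = 1002 kN = 1.002×10^6 N
From P_cr = π²EI/(K·L)²:  L = (1/K)·√(π²EI/P_cr) = (1/0.7)·√(π²×7.24×10^10×4.676×10^-7/1.002×10^6)
L = 0.825 m

L_max ≈ 0.825 m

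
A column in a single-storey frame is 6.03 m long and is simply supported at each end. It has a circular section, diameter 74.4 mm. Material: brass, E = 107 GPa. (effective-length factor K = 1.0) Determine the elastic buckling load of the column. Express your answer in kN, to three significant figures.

P_cr ≈ 43.7 kN

I = πd⁴/64 = π×74.4⁴/64 = 1.504×10^6 mm⁴
I = 1.504×10^6 mm⁴ = 1.504×10^-6 m⁴
Effective length L_e = K·L = 1 × 6.03 = 6.030 m
P_cr = π²EI / L_e² = π² × 107×10⁹ × 1.504×10^-6 / 6.030² = 4.368×10^4 N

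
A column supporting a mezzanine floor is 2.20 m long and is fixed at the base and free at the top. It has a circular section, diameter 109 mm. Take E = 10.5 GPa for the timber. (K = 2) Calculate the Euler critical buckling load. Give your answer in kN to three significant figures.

I = πd⁴/64 = π×109⁴/64 = 6.929×10^6 mm⁴
I = 6.929×10^6 mm⁴ = 6.929×10^-6 m⁴
Effective length L_e = K·L = 2 × 2.20 = 4.400 m
P_cr = π²EI / L_e² = π² × 10.5×10⁹ × 6.929×10^-6 / 4.400² = 3.709×10^4 N

P_cr ≈ 37.1 kN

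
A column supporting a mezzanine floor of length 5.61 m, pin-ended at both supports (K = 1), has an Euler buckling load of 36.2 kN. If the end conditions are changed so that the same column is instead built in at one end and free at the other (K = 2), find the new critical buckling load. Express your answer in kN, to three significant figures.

P_cr ≈ 9.05 kN

P_cr ∝ 1/K², so P_cr,new = P_cr,old × (K_old/K_new)² = 36.2 × (1/2)²
= 36.2 × 0.2500 = 9.05 kN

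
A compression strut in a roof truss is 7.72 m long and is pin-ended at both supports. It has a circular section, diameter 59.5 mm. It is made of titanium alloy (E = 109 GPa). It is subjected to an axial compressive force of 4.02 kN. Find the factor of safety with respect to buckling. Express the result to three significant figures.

I = πd⁴/64 = π×59.5⁴/64 = 6.152×10^5 mm⁴
I = 6.152×10^5 mm⁴ = 6.152×10^-7 m⁴
Effective length L_e = K·L = 1 × 7.72 = 7.720 m
P_cr = π²EI / L_e² = π² × 109×10⁹ × 6.152×10^-7 / 7.720² = 1.111×10^4 N
Factor of safety n = P_cr / P = 11.105 / 4.02 = 2.76

n ≈ 2.76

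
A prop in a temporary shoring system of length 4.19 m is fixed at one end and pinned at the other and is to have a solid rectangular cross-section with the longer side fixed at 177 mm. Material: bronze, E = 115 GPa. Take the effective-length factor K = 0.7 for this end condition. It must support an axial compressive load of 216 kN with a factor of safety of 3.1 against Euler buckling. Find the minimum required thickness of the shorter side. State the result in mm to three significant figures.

b ≈ 70.1 mm

Required P_cr = n·P = 3.1 × 216 = 669.6 kN
L_e = K·L = 0.7 × 4.19 = 2.933 m
Required I = P_cr·L_e²/(π²E) = 6.696×10^5 × 2.933² / (π² × 1.15×10^11) = 5.075×10^-6 m⁴
I_req = 5.075×10^6 mm⁴
Rectangle, weak axis: I_min = h·b³/12 with h = 177 mm fixed  ⇒  b = (12I/h)^(1/3) = 70.1 mm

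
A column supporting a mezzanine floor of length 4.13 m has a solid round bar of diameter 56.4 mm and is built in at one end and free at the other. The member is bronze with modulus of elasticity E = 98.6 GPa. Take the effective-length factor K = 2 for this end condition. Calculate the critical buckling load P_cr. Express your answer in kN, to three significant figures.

P_cr ≈ 7.08 kN

I = πd⁴/64 = π×56.4⁴/64 = 4.967×10^5 mm⁴
I = 4.967×10^5 mm⁴ = 4.967×10^-7 m⁴
Effective length L_e = K·L = 2 × 4.13 = 8.260 m
P_cr = π²EI / L_e² = π² × 98.6×10⁹ × 4.967×10^-7 / 8.260² = 7.084×10^3 N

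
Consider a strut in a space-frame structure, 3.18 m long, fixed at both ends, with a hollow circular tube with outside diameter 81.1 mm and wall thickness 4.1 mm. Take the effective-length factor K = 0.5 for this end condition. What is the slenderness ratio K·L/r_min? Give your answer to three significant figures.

λ ≈ 58.3

Inner diameter d_i = 81.1 − 2×4.1 = 72.90 mm
I = π(d_o⁴ − d_i⁴)/64 = π(81.1⁴ − 72.90⁴)/64 = 7.371×10^5 mm⁴
A = 991.8 mm²;  r_min = √(I/A) = √(7.371×10^5/991.8) = 27.26 mm
L_e = K·L = 0.5 × 3.18 m = 1.590 m = 1590.0 mm
λ = L_e / r_min = 1590.0 / 27.26 = 58.3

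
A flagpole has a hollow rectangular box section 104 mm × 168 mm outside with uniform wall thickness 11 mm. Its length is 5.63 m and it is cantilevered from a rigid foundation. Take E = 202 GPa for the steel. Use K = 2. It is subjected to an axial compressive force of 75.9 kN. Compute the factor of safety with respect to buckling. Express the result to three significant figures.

Inner dimensions: h_i = 168 − 2×11 = 146.0 mm, b_i = 104 − 2×11 = 82.00 mm
Weak-axis I_min = (h_o·b_o³ − h_i·b_i³)/12 with b_o = 104, b_i = 82.00 mm (shorter outer/inner sides).
I_min = (168×104³ − 146.0×82.00³)/12 = 9.040×10^6 mm⁴
I = 9.040×10^6 mm⁴ = 9.040×10^-6 m⁴
Effective length L_e = K·L = 2 × 5.63 = 11.26 m
P_cr = π²EI / L_e² = π² × 202×10⁹ × 9.040×10^-6 / 11.26² = 1.421×10^5 N
Factor of safety n = P_cr / P = 142.15 / 75.9 = 1.87

n ≈ 1.87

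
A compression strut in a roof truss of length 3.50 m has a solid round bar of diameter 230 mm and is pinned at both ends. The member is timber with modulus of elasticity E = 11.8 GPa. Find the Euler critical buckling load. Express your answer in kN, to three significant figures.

I = πd⁴/64 = π×230⁴/64 = 1.374×10^8 mm⁴
I = 1.374×10^8 mm⁴ = 1.374×10^-4 m⁴
Effective length L_e = K·L = 1 × 3.50 = 3.500 m
P_cr = π²EI / L_e² = π² × 11.8×10⁹ × 1.374×10^-4 / 3.500² = 1.306×10^6 N

P_cr ≈ 1310 kN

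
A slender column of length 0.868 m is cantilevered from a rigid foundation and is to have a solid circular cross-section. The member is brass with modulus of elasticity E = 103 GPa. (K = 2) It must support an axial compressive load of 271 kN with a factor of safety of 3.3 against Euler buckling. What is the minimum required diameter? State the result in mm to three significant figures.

d ≈ 85.7 mm

Required P_cr = n·P = 3.3 × 271 = 894.3 kN
L_e = K·L = 2 × 0.868 = 1.736 m
Required I = P_cr·L_e²/(π²E) = 8.943×10^5 × 1.736² / (π² × 1.03×10^11) = 2.651×10^-6 m⁴
I_req = 2.651×10^6 mm⁴
Solid circle: I = πd⁴/64  ⇒  d = (64I/π)^(1/4) = (64×2.651×10^6/π)^(1/4) = 85.7 mm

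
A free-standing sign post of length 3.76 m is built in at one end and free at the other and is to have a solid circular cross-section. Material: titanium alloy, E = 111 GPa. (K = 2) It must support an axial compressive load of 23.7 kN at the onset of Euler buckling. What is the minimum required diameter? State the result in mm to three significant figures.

d ≈ 70.7 mm

L_e = K·L = 2 × 3.76 = 7.520 m
Required I = P_cr·L_e²/(π²E) = 2.370×10^4 × 7.520² / (π² × 1.11×10^11) = 1.223×10^-6 m⁴
I_req = 1.223×10^6 mm⁴
Solid circle: I = πd⁴/64  ⇒  d = (64I/π)^(1/4) = (64×1.223×10^6/π)^(1/4) = 70.7 mm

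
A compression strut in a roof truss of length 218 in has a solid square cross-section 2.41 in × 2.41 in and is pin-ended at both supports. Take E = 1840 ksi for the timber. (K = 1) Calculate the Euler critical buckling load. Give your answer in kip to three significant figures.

P_cr ≈ 1.07 kip

I = a⁴/12 = 2.41⁴/12 = 2.811 in⁴
Effective length L_e = K·L = 1 × 218 = 218.0 in
P_cr = π²EI / L_e² = π² × 1840×10³ × 2.811 / 218.0² = 1.074×10^3 lb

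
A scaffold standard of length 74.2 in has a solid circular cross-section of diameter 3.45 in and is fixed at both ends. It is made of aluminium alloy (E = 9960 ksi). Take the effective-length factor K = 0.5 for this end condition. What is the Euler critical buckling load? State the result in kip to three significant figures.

P_cr ≈ 497 kip

I = πd⁴/64 = π×3.45⁴/64 = 6.954 in⁴
Effective length L_e = K·L = 0.5 × 74.2 = 37.10 in
P_cr = π²EI / L_e² = π² × 9960×10³ × 6.954 / 37.10² = 4.967×10^5 lb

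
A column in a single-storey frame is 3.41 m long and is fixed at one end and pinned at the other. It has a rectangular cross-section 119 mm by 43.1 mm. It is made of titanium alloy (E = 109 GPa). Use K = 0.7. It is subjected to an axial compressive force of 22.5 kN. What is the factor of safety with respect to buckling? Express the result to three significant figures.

Buckling occurs about the weak axis: I_min = h·b³/12 with b = 43.1 mm (the shorter side).
I_min = 119×43.1³/12 = 7.940×10^5 mm⁴
I = 7.940×10^5 mm⁴ = 7.940×10^-7 m⁴
Effective length L_e = K·L = 0.7 × 3.41 = 2.387 m
P_cr = π²EI / L_e² = π² × 109×10⁹ × 7.940×10^-7 / 2.387² = 1.499×10^5 N
Factor of safety n = P_cr / P = 149.91 / 22.5 = 6.66

n ≈ 6.66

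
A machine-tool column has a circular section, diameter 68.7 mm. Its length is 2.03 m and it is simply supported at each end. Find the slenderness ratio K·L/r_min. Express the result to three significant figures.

I = πd⁴/64 = π×68.7⁴/64 = 1.093×10^6 mm⁴
A = 3.707×10^3 mm²;  r_min = √(I/A) = √(1.093×10^6/3.707×10^3) = 17.18 mm
L_e = K·L = 1 × 2.03 m = 2.030 m = 2030.0 mm
λ = L_e / r_min = 2030.0 / 17.18 = 118

λ ≈ 118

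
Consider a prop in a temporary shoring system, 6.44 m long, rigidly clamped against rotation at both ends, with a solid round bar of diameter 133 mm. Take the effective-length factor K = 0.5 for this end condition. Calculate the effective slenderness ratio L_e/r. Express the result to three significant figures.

I = πd⁴/64 = π×133⁴/64 = 1.536×10^7 mm⁴
A = 1.389×10^4 mm²;  r_min = √(I/A) = √(1.536×10^7/1.389×10^4) = 33.25 mm
L_e = K·L = 0.5 × 6.44 m = 3.220 m = 3220.0 mm
λ = L_e / r_min = 3220.0 / 33.25 = 96.8

λ ≈ 96.8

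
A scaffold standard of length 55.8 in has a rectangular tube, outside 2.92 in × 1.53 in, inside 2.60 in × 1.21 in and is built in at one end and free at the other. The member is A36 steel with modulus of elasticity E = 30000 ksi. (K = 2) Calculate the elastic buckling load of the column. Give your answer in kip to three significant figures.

P_cr ≈ 11.6 kip

Weak-axis I_min = (h_o·b_o³ − h_i·b_i³)/12 with b_o = 1.53, b_i = 1.210 in (shorter outer/inner sides).
I_min = (2.92×1.53³ − 2.600×1.210³)/12 = 0.4877 in⁴
Effective length L_e = K·L = 2 × 55.8 = 111.6 in
P_cr = π²EI / L_e² = π² × 30000×10³ × 0.4877 / 111.6² = 1.159×10^4 lb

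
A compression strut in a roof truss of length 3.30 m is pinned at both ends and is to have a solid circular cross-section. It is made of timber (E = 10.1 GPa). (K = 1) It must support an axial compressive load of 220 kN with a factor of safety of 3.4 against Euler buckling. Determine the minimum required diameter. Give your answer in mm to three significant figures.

Required P_cr = n·P = 3.4 × 220 = 748.0 kN
L_e = K·L = 1 × 3.30 = 3.300 m
Required I = P_cr·L_e²/(π²E) = 7.480×10^5 × 3.300² / (π² × 1.01×10^10) = 8.172×10^-5 m⁴
I_req = 8.172×10^7 mm⁴
Solid circle: I = πd⁴/64  ⇒  d = (64I/π)^(1/4) = (64×8.172×10^7/π)^(1/4) = 202 mm

d ≈ 202 mm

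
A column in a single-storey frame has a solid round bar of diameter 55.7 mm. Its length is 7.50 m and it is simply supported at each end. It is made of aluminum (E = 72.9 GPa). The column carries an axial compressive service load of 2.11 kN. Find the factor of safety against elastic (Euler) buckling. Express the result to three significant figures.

I = πd⁴/64 = π×55.7⁴/64 = 4.725×10^5 mm⁴
I = 4.725×10^5 mm⁴ = 4.725×10^-7 m⁴
Effective length L_e = K·L = 1 × 7.50 = 7.500 m
P_cr = π²EI / L_e² = π² × 72.9×10⁹ × 4.725×10^-7 / 7.500² = 6.044×10^3 N
Factor of safety n = P_cr / P = 6.0436 / 2.11 = 2.86

n ≈ 2.86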